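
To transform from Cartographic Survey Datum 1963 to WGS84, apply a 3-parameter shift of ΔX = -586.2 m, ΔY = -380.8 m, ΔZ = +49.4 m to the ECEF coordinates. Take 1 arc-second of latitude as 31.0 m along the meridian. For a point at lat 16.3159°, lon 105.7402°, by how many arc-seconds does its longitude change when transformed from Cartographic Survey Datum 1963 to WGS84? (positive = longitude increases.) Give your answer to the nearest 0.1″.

sin φ = 0.280933, cos φ = 0.959727, sin λ = 0.962502, cos λ = -0.271276.
East component: ΔE = −sin λ·ΔX + cos λ·ΔY = −(0.962502)(-586.2) + (-0.271276)(-380.8) = 667.52 m.
1° of latitude spans 3600 × 31.00 = 111600 m; at latitude φ, 1° of longitude spans that × cos φ = 107105.6 m, so Δλ = 667.52 / 107105.6 × 3600 = 22.436″.

Δλ = 22.4″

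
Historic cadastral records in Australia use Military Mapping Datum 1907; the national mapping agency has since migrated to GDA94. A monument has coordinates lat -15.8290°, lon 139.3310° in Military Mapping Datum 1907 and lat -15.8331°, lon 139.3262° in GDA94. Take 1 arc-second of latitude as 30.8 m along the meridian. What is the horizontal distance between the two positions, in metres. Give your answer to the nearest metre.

Δφ = -15.8331° − -15.8290° = -0.0041°; Δλ = 139.3262° − 139.3310° = -0.0048°.
1° of latitude = 3600 × 30.80 = 110880 m.
ΔN = Δφ × 110880 = -454.6 m; ΔE = Δλ × 110880 × cos(-15.8290°) = -0.0048 × 110880 × 0.962080 = -512.0 m.
Distance = √(ΔE² + ΔN²) = √((-512.0)² + (-454.6)²) = 684.7 m.

685 m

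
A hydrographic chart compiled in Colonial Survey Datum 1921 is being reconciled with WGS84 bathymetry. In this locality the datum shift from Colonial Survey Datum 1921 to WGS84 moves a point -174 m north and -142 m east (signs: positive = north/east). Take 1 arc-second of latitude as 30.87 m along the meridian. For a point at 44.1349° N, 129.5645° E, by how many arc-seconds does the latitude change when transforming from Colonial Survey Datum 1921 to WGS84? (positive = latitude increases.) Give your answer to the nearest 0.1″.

Δφ = -5.6″

1″ of latitude = 30.87 m, so Δφ = -174.0 / 30.87 = -5.637″.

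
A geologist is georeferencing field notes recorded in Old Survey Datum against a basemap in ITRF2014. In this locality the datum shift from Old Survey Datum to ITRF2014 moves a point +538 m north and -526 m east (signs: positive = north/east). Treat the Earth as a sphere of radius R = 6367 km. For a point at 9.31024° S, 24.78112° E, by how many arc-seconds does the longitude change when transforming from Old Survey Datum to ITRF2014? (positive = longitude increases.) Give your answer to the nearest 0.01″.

Δλ = -17.27″

At latitude -9.31024°, cos φ = 0.986827.
One radian of longitude at latitude φ spans R cos φ, so Δλ = ΔE / (R cos φ) = -526.0 / (6367000 × 0.986827) = -8.3716e-05 rad = -17.268″.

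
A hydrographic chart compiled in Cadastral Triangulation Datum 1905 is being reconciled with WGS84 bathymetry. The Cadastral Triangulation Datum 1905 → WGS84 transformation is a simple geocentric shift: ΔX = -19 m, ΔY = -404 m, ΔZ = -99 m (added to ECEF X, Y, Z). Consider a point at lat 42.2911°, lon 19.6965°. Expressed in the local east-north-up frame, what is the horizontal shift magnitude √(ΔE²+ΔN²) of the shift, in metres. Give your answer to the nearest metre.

375 m

The local east axis at (φ, λ) is (−sin λ, cos λ, 0), so ΔE = −sin(19.6965°)·(-19) + cos(19.6965°)·(-404) = -373.96 m.
The local north axis is (−sin φ cos λ, −sin φ sin λ, cos φ), giving ΔN = 12.037 + 91.624 − 73.234 = 30.43 m.
Horizontal magnitude = √(ΔE² + ΔN²) = √((-373.96)² + 30.43²) = 375.19 m.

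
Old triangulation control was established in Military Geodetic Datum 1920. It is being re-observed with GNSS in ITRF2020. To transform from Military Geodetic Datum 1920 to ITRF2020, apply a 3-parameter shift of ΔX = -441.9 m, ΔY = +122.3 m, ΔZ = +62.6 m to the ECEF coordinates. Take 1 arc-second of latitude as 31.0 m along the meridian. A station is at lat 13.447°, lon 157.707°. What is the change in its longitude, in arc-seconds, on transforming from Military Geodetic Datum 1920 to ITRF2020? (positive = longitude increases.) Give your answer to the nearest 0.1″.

Δλ = 1.8″

sin φ = 0.232546, cos φ = 0.972585, sin λ = 0.379343, cos λ = -0.925256.
East component: ΔE = −sin λ·ΔX + cos λ·ΔY = −(0.379343)(-441.9) + (-0.925256)(122.3) = 54.47 m.
1° of latitude spans 3600 × 31.00 = 111600 m; at latitude φ, 1° of longitude spans that × cos φ = 108540.5 m, so Δλ = 54.47 / 108540.5 × 3600 = 1.807″.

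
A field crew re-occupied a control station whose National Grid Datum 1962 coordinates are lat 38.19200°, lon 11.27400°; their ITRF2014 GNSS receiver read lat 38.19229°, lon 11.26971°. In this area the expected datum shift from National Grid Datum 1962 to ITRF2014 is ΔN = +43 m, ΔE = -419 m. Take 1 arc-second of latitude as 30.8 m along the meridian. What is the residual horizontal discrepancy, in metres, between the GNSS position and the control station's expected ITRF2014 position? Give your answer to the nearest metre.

46 m

Observed coordinate differences: Δφ = +0.00029°, Δλ = -0.00429°.
Converting to metres (1° lat = 110880 m, cos φ = 0.785943): observed ΔN = 32.2 m, observed ΔE = -373.9 m.
Subtracting the expected shift leaves a residual of 32.2 − (43) = -10.8 m north and -373.9 − (-419) = 45.1 m east.
Residual distance = √((-10.8)² + 45.1²) = 46.4 m.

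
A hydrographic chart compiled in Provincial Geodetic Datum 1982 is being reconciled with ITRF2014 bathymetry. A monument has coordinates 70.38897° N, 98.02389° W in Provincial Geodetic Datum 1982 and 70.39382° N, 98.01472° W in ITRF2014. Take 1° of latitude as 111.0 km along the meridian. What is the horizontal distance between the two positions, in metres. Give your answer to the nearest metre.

638 m

Δφ = 70.39382° − 70.38897° = +0.00485°; Δλ = -98.01472° − -98.02389° = +0.00917°.
ΔN = Δφ × 111000 = 538.4 m; ΔE = Δλ × 111000 × cos(70.38897°) = +0.00917 × 111000 × 0.335633 = 341.6 m.
Distance = √(ΔE² + ΔN²) = √(341.6² + 538.4²) = 637.6 m.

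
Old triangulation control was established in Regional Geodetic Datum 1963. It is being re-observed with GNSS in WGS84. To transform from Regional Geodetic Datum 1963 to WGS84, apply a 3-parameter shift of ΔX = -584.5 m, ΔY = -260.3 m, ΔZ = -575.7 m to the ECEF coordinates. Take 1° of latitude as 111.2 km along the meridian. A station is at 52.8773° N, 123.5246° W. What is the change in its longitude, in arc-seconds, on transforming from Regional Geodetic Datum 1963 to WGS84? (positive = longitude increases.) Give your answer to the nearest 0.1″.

Δλ = -18.4″

sin φ = 0.797345, cos φ = 0.603524, sin λ = -0.833649, cos λ = -0.552295.
East component: ΔE = −sin λ·ΔX + cos λ·ΔY = −(-0.833649)(-584.5) + (-0.552295)(-260.3) = -343.51 m.
1° of latitude spans 111200 m; at latitude φ, 1° of longitude spans that × cos φ = 67111.9 m, so Δλ = -343.51 / 67111.9 × 3600 = -18.426″.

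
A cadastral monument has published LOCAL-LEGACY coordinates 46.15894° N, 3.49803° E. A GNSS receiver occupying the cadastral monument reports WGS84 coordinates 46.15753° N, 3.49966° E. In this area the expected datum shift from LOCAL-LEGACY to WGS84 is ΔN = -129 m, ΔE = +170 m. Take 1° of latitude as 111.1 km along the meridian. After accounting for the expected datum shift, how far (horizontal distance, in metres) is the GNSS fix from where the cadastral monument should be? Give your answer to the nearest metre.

52 m

Observed coordinate differences: Δφ = -0.00141°, Δλ = +0.00163°.
Converting to metres (1° lat = 111100 m, cos φ = 0.692660): observed ΔN = -156.7 m, observed ΔE = 125.4 m.
Subtracting the expected shift leaves a residual of -156.7 − (-129) = -27.7 m north and 125.4 − (170) = -44.6 m east.
Residual distance = √((-27.7)² + (-44.6)²) = 52.4 m.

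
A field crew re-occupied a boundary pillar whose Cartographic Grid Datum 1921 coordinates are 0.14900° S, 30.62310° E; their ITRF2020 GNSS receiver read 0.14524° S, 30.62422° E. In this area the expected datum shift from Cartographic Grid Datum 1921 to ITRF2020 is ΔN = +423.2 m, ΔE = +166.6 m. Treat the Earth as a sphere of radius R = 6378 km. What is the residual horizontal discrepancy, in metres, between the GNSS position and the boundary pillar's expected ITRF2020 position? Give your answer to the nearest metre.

42 m

Observed coordinate differences: Δφ = +0.00376°, Δλ = +0.00112°.
Converting to metres (1° lat = 111317 m, cos φ = 0.999997): observed ΔN = 418.6 m, observed ΔE = 124.7 m.
Subtracting the expected shift leaves a residual of 418.6 − (423.2) = -4.6 m north and 124.7 − (166.6) = -41.9 m east.
Residual distance = √((-4.6)² + (-41.9)²) = 42.2 m.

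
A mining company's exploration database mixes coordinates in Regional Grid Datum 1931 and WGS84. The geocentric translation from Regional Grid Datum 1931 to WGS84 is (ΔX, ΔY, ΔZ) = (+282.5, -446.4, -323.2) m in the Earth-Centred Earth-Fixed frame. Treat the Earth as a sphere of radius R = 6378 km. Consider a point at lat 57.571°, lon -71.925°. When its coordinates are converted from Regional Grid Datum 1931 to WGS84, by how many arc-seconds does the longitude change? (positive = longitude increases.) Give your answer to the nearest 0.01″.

Δλ = 7.84″

sin φ = 0.844057, cos φ = 0.536254, sin λ = -0.950651, cos λ = 0.310262.
East component: ΔE = −sin λ·ΔX + cos λ·ΔY = −(-0.950651)(282.5) + (0.310262)(-446.4) = 130.06 m.
1° of latitude spans πR/180 = 111317 m; at latitude φ, 1° of longitude spans that × cos φ = 59694.2 m, so Δλ = 130.06 / 59694.2 × 3600 = 7.843″.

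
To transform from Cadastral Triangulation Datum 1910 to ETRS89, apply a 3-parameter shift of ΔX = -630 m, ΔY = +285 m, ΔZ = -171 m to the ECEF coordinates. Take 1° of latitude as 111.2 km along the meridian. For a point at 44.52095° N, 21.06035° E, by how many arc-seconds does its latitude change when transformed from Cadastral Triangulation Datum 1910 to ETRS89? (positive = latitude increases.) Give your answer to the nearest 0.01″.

Δφ = 7.07″

sin φ = 0.701170, cos φ = 0.712994, sin λ = 0.359351, cos λ = 0.933202.
North component: ΔN = −sin φ cos λ·ΔX − sin φ sin λ·ΔY + cos φ·ΔZ = −(0.701170)(0.933202)(-630) − (0.701170)(0.359351)(285) + (0.712994)(-171) = 218.50 m.
1° of latitude spans 111200 m, so Δφ = 218.50 / 111200 × 3600 = 7.074″.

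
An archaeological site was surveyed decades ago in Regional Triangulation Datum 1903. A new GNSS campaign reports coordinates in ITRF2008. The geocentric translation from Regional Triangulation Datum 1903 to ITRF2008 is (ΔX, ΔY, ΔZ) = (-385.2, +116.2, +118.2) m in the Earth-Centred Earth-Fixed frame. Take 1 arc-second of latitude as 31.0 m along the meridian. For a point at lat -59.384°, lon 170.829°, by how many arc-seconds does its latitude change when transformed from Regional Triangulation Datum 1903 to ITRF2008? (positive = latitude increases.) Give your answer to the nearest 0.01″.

sin φ = -0.860600, cos φ = 0.509282, sin λ = 0.159382, cos λ = -0.987217.
North component: ΔN = −sin φ cos λ·ΔX − sin φ sin λ·ΔY + cos φ·ΔZ = −(-0.860600)(-0.987217)(-385.2) − (-0.860600)(0.159382)(116.2) + (0.509282)(118.2) = 403.40 m.
1° of latitude spans 3600 × 31.00 = 111600 m, so Δφ = 403.40 / 111600 × 3600 = 13.013″.

Δφ = 13.01″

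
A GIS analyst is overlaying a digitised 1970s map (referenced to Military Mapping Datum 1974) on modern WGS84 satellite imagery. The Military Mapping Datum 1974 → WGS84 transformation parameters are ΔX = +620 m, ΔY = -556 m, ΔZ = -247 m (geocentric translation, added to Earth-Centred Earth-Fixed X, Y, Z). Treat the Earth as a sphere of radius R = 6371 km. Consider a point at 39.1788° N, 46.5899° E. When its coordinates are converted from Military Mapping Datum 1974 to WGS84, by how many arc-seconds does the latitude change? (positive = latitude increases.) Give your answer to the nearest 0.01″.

sin φ = 0.631743, cos φ = 0.775178, sin λ = 0.726454, cos λ = 0.687216.
North component: ΔN = −sin φ cos λ·ΔX − sin φ sin λ·ΔY + cos φ·ΔZ = −(0.631743)(0.687216)(620) − (0.631743)(0.726454)(-556) + (0.775178)(-247) = -205.47 m.
1° of latitude spans πR/180 = 111195 m, so Δφ = -205.47 / 111195 × 3600 = -6.652″.

Δφ = -6.65″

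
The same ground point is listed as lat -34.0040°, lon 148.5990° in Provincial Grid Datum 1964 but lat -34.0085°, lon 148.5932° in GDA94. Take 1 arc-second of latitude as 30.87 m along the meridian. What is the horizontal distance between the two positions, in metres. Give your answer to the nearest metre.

732 m

Δφ = -34.0085° − -34.0040° = -0.0045°; Δλ = 148.5932° − 148.5990° = -0.0058°.
1° of latitude = 3600 × 30.87 = 111132 m.
ΔN = Δφ × 111132 = -500.1 m; ΔE = Δλ × 111132 × cos(-34.0040°) = -0.0058 × 111132 × 0.828999 = -534.3 m.
Distance = √(ΔE² + ΔN²) = √((-534.3)² + (-500.1)²) = 731.9 m.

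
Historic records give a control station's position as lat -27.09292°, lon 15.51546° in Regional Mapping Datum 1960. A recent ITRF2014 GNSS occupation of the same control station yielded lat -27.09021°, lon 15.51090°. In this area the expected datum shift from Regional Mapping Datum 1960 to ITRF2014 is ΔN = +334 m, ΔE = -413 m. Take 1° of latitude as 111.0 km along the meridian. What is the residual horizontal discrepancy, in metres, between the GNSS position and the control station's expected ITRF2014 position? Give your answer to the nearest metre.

50 m

Observed coordinate differences: Δφ = +0.00271°, Δλ = -0.00456°.
Converting to metres (1° lat = 111000 m, cos φ = 0.890269): observed ΔN = 300.8 m, observed ΔE = -450.6 m.
Subtracting the expected shift leaves a residual of 300.8 − (334) = -33.2 m north and -450.6 − (-413) = -37.6 m east.
Residual distance = √((-33.2)² + (-37.6)²) = 50.2 m.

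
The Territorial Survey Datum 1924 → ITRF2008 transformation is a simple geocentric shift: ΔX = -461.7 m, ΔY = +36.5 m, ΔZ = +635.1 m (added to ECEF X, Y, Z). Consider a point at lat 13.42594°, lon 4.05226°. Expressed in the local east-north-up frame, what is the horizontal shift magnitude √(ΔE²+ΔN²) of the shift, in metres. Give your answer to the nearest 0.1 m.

At φ = 13.42594°, λ = 4.05226°: sin φ = 0.232188, cos φ = 0.972671, sin λ = 0.070666, cos λ = 0.997500.
ΔE = −sin λ·ΔX + cos λ·ΔY = −(0.070666)·(-461.7) + (0.997500)·(36.5) = 69.04 m.
ΔN = −sin φ cos λ·ΔX − sin φ sin λ·ΔY + cos φ·ΔZ = −(0.232188)(0.997500)(-461.7) − (0.232188)(0.070666)(36.5) + (0.972671)(635.1) = 724.08 m.
Horizontal magnitude = √(ΔE² + ΔN²) = √(69.04² + 724.08²) = 727.36 m.

727.4 m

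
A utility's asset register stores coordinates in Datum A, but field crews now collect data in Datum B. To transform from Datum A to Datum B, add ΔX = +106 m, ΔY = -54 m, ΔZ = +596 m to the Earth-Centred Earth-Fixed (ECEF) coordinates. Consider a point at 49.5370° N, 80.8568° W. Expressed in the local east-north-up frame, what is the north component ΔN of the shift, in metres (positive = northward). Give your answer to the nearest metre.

The local north axis is (−sin φ cos λ, −sin φ sin λ, cos φ), giving ΔN = -12.815 − 40.563 + 386.778 = 333.40 m.

ΔN = 333 m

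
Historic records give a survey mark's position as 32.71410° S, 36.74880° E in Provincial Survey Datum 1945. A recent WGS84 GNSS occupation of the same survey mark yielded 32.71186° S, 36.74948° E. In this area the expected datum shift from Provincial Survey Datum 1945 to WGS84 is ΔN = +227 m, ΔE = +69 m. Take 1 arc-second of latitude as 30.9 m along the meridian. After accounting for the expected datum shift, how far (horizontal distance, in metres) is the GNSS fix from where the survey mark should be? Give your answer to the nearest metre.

23 m

Observed coordinate differences: Δφ = +0.00224°, Δλ = +0.00068°.
Converting to metres (1° lat = 111240 m, cos φ = 0.841378): observed ΔN = 249.2 m, observed ΔE = 63.6 m.
Subtracting the expected shift leaves a residual of 249.2 − (227) = 22.2 m north and 63.6 − (69) = -5.4 m east.
Residual distance = √(22.2² + (-5.4)²) = 22.8 m.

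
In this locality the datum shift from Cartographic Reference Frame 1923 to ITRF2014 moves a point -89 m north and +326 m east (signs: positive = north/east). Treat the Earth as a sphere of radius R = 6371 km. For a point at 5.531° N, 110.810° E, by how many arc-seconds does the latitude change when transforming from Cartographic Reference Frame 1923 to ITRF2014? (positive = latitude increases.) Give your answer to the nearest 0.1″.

On a sphere of radius R, 1 rad of latitude = R, so Δφ = ΔN / R = -89.0 / 6371000 = -1.3970e-05 rad = -2.881″.

Δφ = -2.9″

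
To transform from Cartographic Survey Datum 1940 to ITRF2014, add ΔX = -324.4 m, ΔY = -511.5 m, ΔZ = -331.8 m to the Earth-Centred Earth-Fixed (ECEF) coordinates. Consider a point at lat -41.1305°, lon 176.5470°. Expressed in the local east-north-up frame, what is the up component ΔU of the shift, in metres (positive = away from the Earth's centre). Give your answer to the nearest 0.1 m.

The local up (radial) axis is (cos φ cos λ, cos φ sin λ, sin φ), giving ΔU = 243.899 − 23.205 + 218.250 = 438.94 m.

ΔU = 438.9 m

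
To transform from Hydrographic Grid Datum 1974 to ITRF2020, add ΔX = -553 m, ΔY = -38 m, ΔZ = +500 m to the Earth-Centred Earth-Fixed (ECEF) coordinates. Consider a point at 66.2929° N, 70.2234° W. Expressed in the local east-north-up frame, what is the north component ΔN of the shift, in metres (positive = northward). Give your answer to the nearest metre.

ΔN = 340 m

At φ = 66.2929°, λ = -70.2234°: sin φ = 0.915613, cos φ = 0.402061, sin λ = -0.941019, cos λ = 0.338354.
ΔN = −sin φ cos λ·ΔX − sin φ sin λ·ΔY + cos φ·ΔZ = −(0.915613)(0.338354)(-553) − (0.915613)(-0.941019)(-38) + (0.402061)(500) = 339.61 m.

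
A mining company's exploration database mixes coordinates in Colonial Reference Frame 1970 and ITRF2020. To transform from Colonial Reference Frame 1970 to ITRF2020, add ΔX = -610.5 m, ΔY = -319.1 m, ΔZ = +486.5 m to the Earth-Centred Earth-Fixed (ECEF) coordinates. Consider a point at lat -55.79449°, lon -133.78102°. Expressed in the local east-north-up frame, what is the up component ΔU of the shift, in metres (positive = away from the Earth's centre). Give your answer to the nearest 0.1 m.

ΔU = -35.4 m

The local up (radial) axis is (cos φ cos λ, cos φ sin λ, sin φ), giving ΔU = 237.462 + 129.515 − 402.348 = -35.37 m.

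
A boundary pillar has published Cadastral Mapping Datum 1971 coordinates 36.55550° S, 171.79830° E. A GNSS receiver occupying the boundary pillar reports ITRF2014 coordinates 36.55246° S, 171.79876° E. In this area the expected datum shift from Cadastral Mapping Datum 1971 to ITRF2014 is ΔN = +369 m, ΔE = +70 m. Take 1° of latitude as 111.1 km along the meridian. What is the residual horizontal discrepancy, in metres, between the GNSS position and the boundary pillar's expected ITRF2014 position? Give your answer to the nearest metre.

Observed coordinate differences: Δφ = +0.00304°, Δλ = +0.00046°.
Converting to metres (1° lat = 111100 m, cos φ = 0.803280): observed ΔN = 337.7 m, observed ΔE = 41.1 m.
Subtracting the expected shift leaves a residual of 337.7 − (369) = -31.3 m north and 41.1 − (70) = -28.9 m east.
Residual distance = √((-31.3)² + (-28.9)²) = 42.6 m.

43 m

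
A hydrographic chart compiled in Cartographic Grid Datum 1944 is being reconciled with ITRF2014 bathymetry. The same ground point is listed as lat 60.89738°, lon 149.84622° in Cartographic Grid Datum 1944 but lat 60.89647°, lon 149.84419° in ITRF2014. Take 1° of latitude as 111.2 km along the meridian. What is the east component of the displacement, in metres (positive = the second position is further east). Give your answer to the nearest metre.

ΔE = -110 m

Δφ = 60.89647° − 60.89738° = -0.00091°; Δλ = 149.84419° − 149.84622° = -0.00203°.
ΔN = Δφ × 111200 = -101.2 m; ΔE = Δλ × 111200 × cos(60.89738°) = -0.00203 × 111200 × 0.486375 = -109.8 m.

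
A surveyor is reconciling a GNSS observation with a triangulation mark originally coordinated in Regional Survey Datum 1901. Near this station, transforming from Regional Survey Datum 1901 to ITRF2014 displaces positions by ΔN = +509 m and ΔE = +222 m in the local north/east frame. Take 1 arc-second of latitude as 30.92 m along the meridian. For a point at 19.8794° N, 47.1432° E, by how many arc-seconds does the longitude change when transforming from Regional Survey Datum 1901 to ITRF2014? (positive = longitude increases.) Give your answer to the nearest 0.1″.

Δλ = 7.6″

At latitude 19.8794°, cos φ = 0.940410.
1″ of longitude at this latitude = 30.92 × cos φ = 29.0775 m, so Δλ = 222.0 / 29.0775 = 7.635″.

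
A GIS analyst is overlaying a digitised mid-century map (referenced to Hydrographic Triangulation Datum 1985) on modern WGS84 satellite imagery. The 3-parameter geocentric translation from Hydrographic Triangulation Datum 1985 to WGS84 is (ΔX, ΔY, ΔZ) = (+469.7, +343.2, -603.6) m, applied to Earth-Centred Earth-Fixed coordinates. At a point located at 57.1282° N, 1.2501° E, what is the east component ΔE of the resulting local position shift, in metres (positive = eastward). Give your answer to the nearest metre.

ΔE = 333 m

The local east axis at (φ, λ) is (−sin λ, cos λ, 0), so ΔE = −sin(1.2501°)·469.7 + cos(1.2501°)·343.2 = 332.87 m.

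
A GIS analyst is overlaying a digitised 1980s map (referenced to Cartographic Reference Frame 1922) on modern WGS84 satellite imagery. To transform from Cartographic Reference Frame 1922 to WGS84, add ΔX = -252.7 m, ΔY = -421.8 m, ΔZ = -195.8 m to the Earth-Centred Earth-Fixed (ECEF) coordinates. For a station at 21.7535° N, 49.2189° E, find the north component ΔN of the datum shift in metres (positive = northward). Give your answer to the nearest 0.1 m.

At φ = 21.7535°, λ = 49.2189°: sin φ = 0.370614, cos φ = 0.928787, sin λ = 0.757211, cos λ = 0.653171.
ΔN = −sin φ cos λ·ΔX − sin φ sin λ·ΔY + cos φ·ΔZ = −(0.370614)(0.653171)(-252.7) − (0.370614)(0.757211)(-421.8) + (0.928787)(-195.8) = -2.31 m.

ΔN = -2.3 m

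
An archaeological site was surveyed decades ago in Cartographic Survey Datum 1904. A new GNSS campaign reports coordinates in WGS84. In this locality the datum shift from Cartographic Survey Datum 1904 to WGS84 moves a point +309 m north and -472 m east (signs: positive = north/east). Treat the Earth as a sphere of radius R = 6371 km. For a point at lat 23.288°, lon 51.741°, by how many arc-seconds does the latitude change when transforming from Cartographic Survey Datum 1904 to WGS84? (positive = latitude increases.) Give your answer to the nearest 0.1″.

Δφ = 10.0″

On a sphere of radius R, 1 rad of latitude = R, so Δφ = ΔN / R = 309.0 / 6371000 = 4.8501e-05 rad = 10.004″.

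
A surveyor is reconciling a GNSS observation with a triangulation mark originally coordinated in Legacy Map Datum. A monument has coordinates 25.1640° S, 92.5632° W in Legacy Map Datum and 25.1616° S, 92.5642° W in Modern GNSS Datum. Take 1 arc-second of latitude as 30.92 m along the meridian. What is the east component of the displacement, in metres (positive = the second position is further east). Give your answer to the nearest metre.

ΔE = -101 m

Δφ = -25.1616° − -25.1640° = +0.0024°; Δλ = -92.5642° − -92.5632° = -0.0010°.
1° of latitude = 3600 × 30.92 = 111312 m.
ΔN = Δφ × 111312 = 267.1 m; ΔE = Δλ × 111312 × cos(-25.1640°) = -0.0010 × 111312 × 0.905094 = -100.7 m.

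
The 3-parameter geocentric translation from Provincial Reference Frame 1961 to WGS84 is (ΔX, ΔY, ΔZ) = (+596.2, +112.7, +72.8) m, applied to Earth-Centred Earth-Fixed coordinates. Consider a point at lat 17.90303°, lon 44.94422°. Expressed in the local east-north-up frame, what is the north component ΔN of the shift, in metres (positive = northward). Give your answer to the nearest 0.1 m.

ΔN = -84.9 m

The local north axis is (−sin φ cos λ, −sin φ sin λ, cos φ), giving ΔN = -129.722 − 24.474 + 69.275 = -84.92 m.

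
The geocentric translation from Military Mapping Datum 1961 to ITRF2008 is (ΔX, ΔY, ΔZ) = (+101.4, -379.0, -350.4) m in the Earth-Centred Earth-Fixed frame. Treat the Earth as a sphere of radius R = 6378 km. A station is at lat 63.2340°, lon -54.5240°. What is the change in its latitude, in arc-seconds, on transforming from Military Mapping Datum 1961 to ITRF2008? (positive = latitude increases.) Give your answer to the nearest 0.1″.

Δφ = -15.7″

sin φ = 0.892853, cos φ = 0.450348, sin λ = -0.814359, cos λ = 0.580362.
North component: ΔN = −sin φ cos λ·ΔX − sin φ sin λ·ΔY + cos φ·ΔZ = −(0.892853)(0.580362)(101.4) − (0.892853)(-0.814359)(-379.0) + (0.450348)(-350.4) = -485.92 m.
1° of latitude spans πR/180 = 111317 m, so Δφ = -485.92 / 111317 × 3600 = -15.715″.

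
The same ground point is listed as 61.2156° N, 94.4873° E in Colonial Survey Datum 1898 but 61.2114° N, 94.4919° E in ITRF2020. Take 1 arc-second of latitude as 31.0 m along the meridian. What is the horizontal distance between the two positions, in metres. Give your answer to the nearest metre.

530 m

Δφ = 61.2114° − 61.2156° = -0.0042°; Δλ = 94.4919° − 94.4873° = +0.0046°.
1° of latitude = 3600 × 31.00 = 111600 m.
ΔN = Δφ × 111600 = -468.7 m; ΔE = Δλ × 111600 × cos(61.2156°) = +0.0046 × 111600 × 0.481515 = 247.2 m.
Distance = √(ΔE² + ΔN²) = √(247.2² + (-468.7)²) = 529.9 m.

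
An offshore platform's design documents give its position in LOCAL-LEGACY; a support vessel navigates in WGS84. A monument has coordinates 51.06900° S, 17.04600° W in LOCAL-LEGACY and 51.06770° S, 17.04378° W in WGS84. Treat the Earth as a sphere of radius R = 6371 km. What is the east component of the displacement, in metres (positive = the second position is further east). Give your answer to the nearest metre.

Δφ = -51.06770° − -51.06900° = +0.00130°; Δλ = -17.04378° − -17.04600° = +0.00222°.
1° along a meridian = πR/180 = 111195 m.
ΔN = Δφ × 111195 = 144.6 m; ΔE = Δλ × 111195 × cos(-51.06900°) = +0.00222 × 111195 × 0.628384 = 155.1 m.

ΔE = 155 m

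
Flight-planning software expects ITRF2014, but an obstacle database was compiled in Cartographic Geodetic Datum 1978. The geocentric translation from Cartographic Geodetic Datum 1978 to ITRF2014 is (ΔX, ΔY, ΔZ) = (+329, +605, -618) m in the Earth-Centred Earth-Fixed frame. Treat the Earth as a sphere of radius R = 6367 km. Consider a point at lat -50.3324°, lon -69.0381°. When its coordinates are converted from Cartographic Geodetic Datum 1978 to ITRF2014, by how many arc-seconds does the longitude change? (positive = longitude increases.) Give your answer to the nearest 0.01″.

Δλ = 26.58″

sin φ = -0.769761, cos φ = 0.638333, sin λ = -0.933819, cos λ = 0.357747.
East component: ΔE = −sin λ·ΔX + cos λ·ΔY = −(-0.933819)(329) + (0.357747)(605) = 523.66 m.
1° of latitude spans πR/180 = 111125 m; at latitude φ, 1° of longitude spans that × cos φ = 70934.8 m, so Δλ = 523.66 / 70934.8 × 3600 = 26.576″.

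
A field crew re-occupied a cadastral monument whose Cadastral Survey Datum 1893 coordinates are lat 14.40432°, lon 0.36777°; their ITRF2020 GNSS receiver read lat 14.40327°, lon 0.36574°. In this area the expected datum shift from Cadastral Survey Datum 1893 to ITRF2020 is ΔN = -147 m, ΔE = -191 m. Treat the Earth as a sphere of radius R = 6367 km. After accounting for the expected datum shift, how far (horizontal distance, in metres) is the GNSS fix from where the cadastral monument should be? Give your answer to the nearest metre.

Observed coordinate differences: Δφ = -0.00105°, Δλ = -0.00203°.
Converting to metres (1° lat = 111125 m, cos φ = 0.968564): observed ΔN = -116.7 m, observed ΔE = -218.5 m.
Subtracting the expected shift leaves a residual of -116.7 − (-147) = 30.3 m north and -218.5 − (-191) = -27.5 m east.
Residual distance = √(30.3² + (-27.5)²) = 40.9 m.

41 m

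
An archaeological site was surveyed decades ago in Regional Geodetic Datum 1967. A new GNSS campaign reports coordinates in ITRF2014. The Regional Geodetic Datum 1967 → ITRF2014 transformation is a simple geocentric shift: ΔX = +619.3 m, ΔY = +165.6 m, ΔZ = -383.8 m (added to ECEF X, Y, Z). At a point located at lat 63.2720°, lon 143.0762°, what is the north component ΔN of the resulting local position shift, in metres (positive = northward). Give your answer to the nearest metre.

At φ = 63.2720°, λ = 143.0762°: sin φ = 0.893152, cos φ = 0.449756, sin λ = 0.600752, cos λ = -0.799435.
ΔN = −sin φ cos λ·ΔX − sin φ sin λ·ΔY + cos φ·ΔZ = −(0.893152)(-0.799435)(619.3) − (0.893152)(0.600752)(165.6) + (0.449756)(-383.8) = 180.72 m.

ΔN = 181 m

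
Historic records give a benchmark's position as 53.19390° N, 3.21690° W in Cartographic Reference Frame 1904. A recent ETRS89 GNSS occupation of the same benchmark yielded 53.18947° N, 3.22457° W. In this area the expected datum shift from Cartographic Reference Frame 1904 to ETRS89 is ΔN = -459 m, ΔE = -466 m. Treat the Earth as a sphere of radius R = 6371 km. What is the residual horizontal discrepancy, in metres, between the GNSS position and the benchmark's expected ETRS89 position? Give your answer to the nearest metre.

56 m

Observed coordinate differences: Δφ = -0.00443°, Δλ = -0.00767°.
Converting to metres (1° lat = 111195 m, cos φ = 0.599109): observed ΔN = -492.6 m, observed ΔE = -511.0 m.
Subtracting the expected shift leaves a residual of -492.6 − (-459) = -33.6 m north and -511.0 − (-466) = -45.0 m east.
Residual distance = √((-33.6)² + (-45.0)²) = 56.1 m.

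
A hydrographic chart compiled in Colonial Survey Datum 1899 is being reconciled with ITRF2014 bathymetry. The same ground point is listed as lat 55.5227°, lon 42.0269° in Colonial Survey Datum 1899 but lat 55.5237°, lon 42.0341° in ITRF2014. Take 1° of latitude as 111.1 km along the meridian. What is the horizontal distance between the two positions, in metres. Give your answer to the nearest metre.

466 m

Δφ = 55.5237° − 55.5227° = +0.0010°; Δλ = 42.0341° − 42.0269° = +0.0072°.
ΔN = Δφ × 111100 = 111.1 m; ΔE = Δλ × 111100 × cos(55.5227°) = +0.0072 × 111100 × 0.566080 = 452.8 m.
Distance = √(ΔE² + ΔN²) = √(452.8² + 111.1²) = 466.2 m.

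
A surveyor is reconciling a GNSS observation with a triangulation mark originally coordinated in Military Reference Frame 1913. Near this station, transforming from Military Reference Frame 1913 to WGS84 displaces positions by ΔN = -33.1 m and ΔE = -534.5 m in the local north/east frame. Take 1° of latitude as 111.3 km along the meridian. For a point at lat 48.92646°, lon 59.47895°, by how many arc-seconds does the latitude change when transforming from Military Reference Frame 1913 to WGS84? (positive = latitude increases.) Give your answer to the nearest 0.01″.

Δφ = -1.07″

1° of latitude = 111.3 km, so Δφ = -33.1 / 111300 = -0.0002974° = -1.071″.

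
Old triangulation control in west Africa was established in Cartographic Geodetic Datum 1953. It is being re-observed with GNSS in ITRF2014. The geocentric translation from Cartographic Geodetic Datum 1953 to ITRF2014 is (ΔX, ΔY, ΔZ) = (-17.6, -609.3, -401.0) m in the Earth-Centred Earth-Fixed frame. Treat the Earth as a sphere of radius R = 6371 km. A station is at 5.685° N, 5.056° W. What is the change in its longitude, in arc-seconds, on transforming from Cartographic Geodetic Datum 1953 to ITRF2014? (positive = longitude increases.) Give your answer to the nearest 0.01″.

Δλ = -19.80″

sin φ = 0.099059, cos φ = 0.995082, sin λ = -0.088129, cos λ = 0.996109.
East component: ΔE = −sin λ·ΔX + cos λ·ΔY = −(-0.088129)(-17.6) + (0.996109)(-609.3) = -608.48 m.
1° of latitude spans πR/180 = 111195 m; at latitude φ, 1° of longitude spans that × cos φ = 110648.0 m, so Δλ = -608.48 / 110648.0 × 3600 = -19.797″.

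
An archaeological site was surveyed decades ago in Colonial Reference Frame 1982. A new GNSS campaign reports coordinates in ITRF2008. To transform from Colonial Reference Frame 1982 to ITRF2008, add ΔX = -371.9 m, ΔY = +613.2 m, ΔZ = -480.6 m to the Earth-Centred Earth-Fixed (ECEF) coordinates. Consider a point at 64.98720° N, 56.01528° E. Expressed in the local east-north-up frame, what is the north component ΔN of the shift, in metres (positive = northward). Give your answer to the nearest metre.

The local north axis is (−sin φ cos λ, −sin φ sin λ, cos φ), giving ΔN = 188.385 − 460.771 − 203.208 = -475.59 m.

ΔN = -476 m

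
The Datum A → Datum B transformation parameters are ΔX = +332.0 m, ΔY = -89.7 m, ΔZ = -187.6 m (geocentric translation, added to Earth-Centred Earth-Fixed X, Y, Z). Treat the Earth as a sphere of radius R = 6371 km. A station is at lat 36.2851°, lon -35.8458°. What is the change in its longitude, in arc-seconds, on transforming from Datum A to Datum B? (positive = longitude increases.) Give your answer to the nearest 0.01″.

Δλ = 4.89″

sin φ = 0.591804, cos φ = 0.806082, sin λ = -0.585606, cos λ = 0.810596.
East component: ΔE = −sin λ·ΔX + cos λ·ΔY = −(-0.585606)(332.0) + (0.810596)(-89.7) = 121.71 m.
1° of latitude spans πR/180 = 111195 m; at latitude φ, 1° of longitude spans that × cos φ = 89632.3 m, so Δλ = 121.71 / 89632.3 × 3600 = 4.888″.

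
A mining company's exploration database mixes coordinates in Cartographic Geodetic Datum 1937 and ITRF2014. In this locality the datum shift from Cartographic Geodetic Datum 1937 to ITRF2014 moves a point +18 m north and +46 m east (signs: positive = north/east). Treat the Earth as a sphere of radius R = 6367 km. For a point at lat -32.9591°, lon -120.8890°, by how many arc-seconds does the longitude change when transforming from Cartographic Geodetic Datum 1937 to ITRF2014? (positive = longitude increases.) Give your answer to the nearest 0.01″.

Δλ = 1.78″

At latitude -32.9591°, cos φ = 0.839059.
One radian of longitude at latitude φ spans R cos φ, so Δλ = ΔE / (R cos φ) = 46.0 / (6367000 × 0.839059) = 8.6105e-06 rad = 1.776″.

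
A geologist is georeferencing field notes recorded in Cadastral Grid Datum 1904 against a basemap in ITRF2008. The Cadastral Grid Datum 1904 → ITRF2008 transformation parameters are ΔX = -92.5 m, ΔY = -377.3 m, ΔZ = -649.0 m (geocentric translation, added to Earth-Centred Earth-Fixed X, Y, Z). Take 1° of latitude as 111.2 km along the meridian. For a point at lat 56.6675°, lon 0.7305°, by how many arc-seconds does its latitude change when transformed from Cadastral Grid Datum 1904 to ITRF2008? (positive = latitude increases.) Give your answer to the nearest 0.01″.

sin φ = 0.835496, cos φ = 0.549497, sin λ = 0.012749, cos λ = 0.999919.
North component: ΔN = −sin φ cos λ·ΔX − sin φ sin λ·ΔY + cos φ·ΔZ = −(0.835496)(0.999919)(-92.5) − (0.835496)(0.012749)(-377.3) + (0.549497)(-649.0) = -275.33 m.
1° of latitude spans 111200 m, so Δφ = -275.33 / 111200 × 3600 = -8.913″.

Δφ = -8.91″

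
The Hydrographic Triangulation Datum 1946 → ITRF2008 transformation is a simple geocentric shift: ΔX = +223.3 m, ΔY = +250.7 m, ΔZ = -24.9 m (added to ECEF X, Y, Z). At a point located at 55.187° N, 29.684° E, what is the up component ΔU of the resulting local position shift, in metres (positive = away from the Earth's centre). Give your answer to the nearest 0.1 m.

The local up (radial) axis is (cos φ cos λ, cos φ sin λ, sin φ), giving ΔU = 110.752 + 70.878 − 20.443 = 161.19 m.

ΔU = 161.2 m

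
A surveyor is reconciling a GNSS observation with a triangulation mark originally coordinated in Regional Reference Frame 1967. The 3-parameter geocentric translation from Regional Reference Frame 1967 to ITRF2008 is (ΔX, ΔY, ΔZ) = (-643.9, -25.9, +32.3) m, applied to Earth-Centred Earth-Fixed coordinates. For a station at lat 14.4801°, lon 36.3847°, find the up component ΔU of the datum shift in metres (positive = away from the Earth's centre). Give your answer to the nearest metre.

The local up (radial) axis is (cos φ cos λ, cos φ sin λ, sin φ), giving ΔU = -501.907 − 14.876 + 8.076 = -508.71 m.

ΔU = -509 m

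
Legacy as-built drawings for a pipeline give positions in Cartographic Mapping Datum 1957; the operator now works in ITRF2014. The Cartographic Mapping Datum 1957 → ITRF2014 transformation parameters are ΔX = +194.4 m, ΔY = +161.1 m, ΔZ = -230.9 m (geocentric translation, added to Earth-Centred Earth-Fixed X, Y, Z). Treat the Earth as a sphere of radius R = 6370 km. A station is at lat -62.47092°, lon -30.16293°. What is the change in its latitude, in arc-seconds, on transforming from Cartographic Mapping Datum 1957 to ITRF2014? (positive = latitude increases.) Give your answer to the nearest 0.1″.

sin φ = -0.886776, cos φ = 0.462199, sin λ = -0.502461, cos λ = 0.864600.
North component: ΔN = −sin φ cos λ·ΔX − sin φ sin λ·ΔY + cos φ·ΔZ = −(-0.886776)(0.864600)(194.4) − (-0.886776)(-0.502461)(161.1) + (0.462199)(-230.9) = -29.46 m.
1° of latitude spans πR/180 = 111177 m, so Δφ = -29.46 / 111177 × 3600 = -0.954″.

Δφ = -1.0″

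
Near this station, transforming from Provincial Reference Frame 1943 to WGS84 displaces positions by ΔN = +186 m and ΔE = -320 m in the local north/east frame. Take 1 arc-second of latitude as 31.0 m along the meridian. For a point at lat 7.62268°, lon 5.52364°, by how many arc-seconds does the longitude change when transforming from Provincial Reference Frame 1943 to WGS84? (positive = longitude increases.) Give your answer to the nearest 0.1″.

Δλ = -10.4″

At latitude 7.62268°, cos φ = 0.991163.
1″ of longitude at this latitude = 31.00 × cos φ = 30.7261 m, so Δλ = -320.0 / 30.7261 = -10.415″.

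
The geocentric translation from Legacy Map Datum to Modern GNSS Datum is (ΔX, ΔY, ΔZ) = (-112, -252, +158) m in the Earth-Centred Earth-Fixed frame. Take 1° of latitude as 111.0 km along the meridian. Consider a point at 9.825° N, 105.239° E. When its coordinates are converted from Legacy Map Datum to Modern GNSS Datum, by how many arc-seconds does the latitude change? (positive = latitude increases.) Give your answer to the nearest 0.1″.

Δφ = 6.2″

sin φ = 0.170639, cos φ = 0.985334, sin λ = 0.964838, cos λ = -0.262846.
North component: ΔN = −sin φ cos λ·ΔX − sin φ sin λ·ΔY + cos φ·ΔZ = −(0.170639)(-0.262846)(-112) − (0.170639)(0.964838)(-252) + (0.985334)(158) = 192.15 m.
1° of latitude spans 111000 m, so Δφ = 192.15 / 111000 × 3600 = 6.232″.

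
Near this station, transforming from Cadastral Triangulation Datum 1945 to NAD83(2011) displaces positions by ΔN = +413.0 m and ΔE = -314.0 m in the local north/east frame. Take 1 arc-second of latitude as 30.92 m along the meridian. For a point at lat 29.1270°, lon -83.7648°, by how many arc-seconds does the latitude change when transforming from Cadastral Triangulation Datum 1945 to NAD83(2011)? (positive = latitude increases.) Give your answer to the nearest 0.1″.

1″ of latitude = 30.92 m, so Δφ = 413.0 / 30.92 = 13.357″.

Δφ = 13.4″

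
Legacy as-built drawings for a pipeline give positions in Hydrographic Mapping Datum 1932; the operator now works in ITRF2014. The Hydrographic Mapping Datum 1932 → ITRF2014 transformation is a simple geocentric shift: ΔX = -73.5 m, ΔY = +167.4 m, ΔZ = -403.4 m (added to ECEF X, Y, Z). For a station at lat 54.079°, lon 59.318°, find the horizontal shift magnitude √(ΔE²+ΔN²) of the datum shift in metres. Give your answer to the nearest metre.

The local east axis at (φ, λ) is (−sin λ, cos λ, 0), so ΔE = −sin(59.318°)·(-73.5) + cos(59.318°)·167.4 = 148.63 m.
The local north axis is (−sin φ cos λ, −sin φ sin λ, cos φ), giving ΔN = 30.373 − 116.588 − 236.662 = -322.88 m.
Horizontal magnitude = √(ΔE² + ΔN²) = √(148.63² + (-322.88)²) = 355.44 m.

355 m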